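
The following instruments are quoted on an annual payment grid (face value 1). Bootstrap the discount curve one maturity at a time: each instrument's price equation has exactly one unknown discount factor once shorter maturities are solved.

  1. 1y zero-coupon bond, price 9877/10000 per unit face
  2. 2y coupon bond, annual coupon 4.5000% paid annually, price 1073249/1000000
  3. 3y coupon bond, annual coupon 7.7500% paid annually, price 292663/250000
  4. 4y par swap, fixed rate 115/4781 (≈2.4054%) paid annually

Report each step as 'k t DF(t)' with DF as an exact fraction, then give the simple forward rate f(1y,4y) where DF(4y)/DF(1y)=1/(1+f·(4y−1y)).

1 1 9877/10000
2 2 1969/2000
3 3 4723/5000
4 4 227/250
f(1y,4y) = ((9877/10000)/(227/250) − 1)/(3) = 797/27240 ≈ 2.9258%

step 1 [1y] zero: DF = P = 9877/10000 ≈ 0.987700
step 2 [2y] bond c/1=9/200: DF=(1073249/1000000 − 9/200·(0.987700))/(1+9/200) = 1969/2000 ≈ 0.984500
step 3 [3y] bond c/1=31/400: DF=(292663/250000 − 31/400·(0.987700+0.984500))/(1+31/400) = 4723/5000 ≈ 0.944600
step 4 [4y] swap r/1=115/4781: DF=(1 − 115/4781·(0.987700+0.984500+0.944600))/(1+115/4781) = 227/250 ≈ 0.908000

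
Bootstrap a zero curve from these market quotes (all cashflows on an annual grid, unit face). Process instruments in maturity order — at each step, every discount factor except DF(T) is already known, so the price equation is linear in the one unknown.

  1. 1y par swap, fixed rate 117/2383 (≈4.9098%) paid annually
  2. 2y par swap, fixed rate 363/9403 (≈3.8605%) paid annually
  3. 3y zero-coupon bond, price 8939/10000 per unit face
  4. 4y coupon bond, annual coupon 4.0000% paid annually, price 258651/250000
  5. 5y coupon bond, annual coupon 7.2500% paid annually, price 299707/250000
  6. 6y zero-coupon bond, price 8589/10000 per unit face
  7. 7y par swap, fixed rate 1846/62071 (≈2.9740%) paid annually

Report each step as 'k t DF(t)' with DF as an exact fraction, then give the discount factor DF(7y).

step 1 [1y] swap r/1=117/2383: DF=(1 − 117/2383·(0))/(1+117/2383) = 2383/2500 ≈ 0.953200
step 2 [2y] swap r/1=363/9403: DF=(1 − 363/9403·(0.953200))/(1+363/9403) = 4637/5000 ≈ 0.927400
step 3 [3y] zero: DF = P = 8939/10000 ≈ 0.893900
step 4 [4y] bond c/1=1/25: DF=(258651/250000 − 1/25·(0.953200+0.927400+0.893900))/(1+1/25) = 8881/10000 ≈ 0.888100
step 5 [5y] bond c/1=29/400: DF=(299707/250000 − 29/400·(0.953200+0.927400+0.893900+0.888100))/(1+29/400) = 4351/5000 ≈ 0.870200
step 6 [6y] zero: DF = P = 8589/10000 ≈ 0.858900
step 7 [7y] swap r/1=1846/62071: DF=(1 − 1846/62071·(0.953200+0.927400+0.893900+0.888100+0.870200+0.858900))/(1+1846/62071) = 4077/5000 ≈ 0.815400

1 1 2383/2500
2 2 4637/5000
3 3 8939/10000
4 4 8881/10000
5 5 4351/5000
6 6 8589/10000
7 7 4077/5000
DF(7y) = 4077/5000 ≈ 0.815400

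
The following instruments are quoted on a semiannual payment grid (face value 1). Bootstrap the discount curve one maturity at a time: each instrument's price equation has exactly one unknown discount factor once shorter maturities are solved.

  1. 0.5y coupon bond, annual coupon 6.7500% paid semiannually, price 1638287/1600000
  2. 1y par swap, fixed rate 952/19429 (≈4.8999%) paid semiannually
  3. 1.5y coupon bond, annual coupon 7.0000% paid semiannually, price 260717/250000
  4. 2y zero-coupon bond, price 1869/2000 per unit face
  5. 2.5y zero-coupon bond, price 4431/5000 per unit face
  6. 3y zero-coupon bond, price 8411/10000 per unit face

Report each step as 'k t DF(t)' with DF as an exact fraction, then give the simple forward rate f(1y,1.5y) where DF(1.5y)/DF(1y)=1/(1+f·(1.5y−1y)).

1 1/2 1981/2000
2 1 2381/2500
3 3/2 9419/10000
4 2 1869/2000
5 5/2 4431/5000
6 3 8411/10000
f(1y,1.5y) = ((2381/2500)/(9419/10000) − 1)/(1/2) = 210/9419 ≈ 2.2295%

step 1 [0.5y] bond c/2=27/800: DF=(1638287/1600000 − 27/800·(0))/(1+27/800) = 1981/2000 ≈ 0.990500
step 2 [1y] swap r/2=476/19429: DF=(1 − 476/19429·(0.990500))/(1+476/19429) = 2381/2500 ≈ 0.952400
step 3 [1.5y] bond c/2=7/200: DF=(260717/250000 − 7/200·(0.990500+0.952400))/(1+7/200) = 9419/10000 ≈ 0.941900
step 4 [2y] zero: DF = P = 1869/2000 ≈ 0.934500
step 5 [2.5y] zero: DF = P = 4431/5000 ≈ 0.886200
step 6 [3y] zero: DF = P = 8411/10000 ≈ 0.841100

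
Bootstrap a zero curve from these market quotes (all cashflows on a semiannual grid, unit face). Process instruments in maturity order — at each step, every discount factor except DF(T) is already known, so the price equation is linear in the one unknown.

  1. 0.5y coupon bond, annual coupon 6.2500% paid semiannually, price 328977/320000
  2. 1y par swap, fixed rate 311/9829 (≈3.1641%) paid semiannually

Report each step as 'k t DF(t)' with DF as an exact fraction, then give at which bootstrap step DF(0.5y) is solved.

1 1/2 9969/10000
2 1 9689/10000
DF(0.5y) is solved at step 1

step 1 [0.5y] bond c/2=1/32: DF=(328977/320000 − 1/32·(0))/(1+1/32) = 9969/10000 ≈ 0.996900
step 2 [1y] swap r/2=311/19658: DF=(1 − 311/19658·(0.996900))/(1+311/19658) = 9689/10000 ≈ 0.968900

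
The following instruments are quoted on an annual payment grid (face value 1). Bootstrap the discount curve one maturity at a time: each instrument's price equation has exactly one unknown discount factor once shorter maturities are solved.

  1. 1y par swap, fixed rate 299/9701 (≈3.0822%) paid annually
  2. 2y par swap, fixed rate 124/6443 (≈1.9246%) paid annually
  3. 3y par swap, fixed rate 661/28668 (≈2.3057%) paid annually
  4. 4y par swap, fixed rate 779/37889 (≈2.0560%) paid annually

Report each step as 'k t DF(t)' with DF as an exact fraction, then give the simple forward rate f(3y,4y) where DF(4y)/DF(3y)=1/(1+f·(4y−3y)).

step 1 [1y] swap r/1=299/9701: DF=(1 − 299/9701·(0))/(1+299/9701) = 9701/10000 ≈ 0.970100
step 2 [2y] swap r/1=124/6443: DF=(1 − 124/6443·(0.970100))/(1+124/6443) = 2407/2500 ≈ 0.962800
step 3 [3y] swap r/1=661/28668: DF=(1 − 661/28668·(0.970100+0.962800))/(1+661/28668) = 9339/10000 ≈ 0.933900
step 4 [4y] swap r/1=779/37889: DF=(1 − 779/37889·(0.970100+0.962800+0.933900))/(1+779/37889) = 9221/10000 ≈ 0.922100

1 1 9701/10000
2 2 2407/2500
3 3 9339/10000
4 4 9221/10000
f(3y,4y) = ((9339/10000)/(9221/10000) − 1)/(1) = 118/9221 ≈ 1.2797%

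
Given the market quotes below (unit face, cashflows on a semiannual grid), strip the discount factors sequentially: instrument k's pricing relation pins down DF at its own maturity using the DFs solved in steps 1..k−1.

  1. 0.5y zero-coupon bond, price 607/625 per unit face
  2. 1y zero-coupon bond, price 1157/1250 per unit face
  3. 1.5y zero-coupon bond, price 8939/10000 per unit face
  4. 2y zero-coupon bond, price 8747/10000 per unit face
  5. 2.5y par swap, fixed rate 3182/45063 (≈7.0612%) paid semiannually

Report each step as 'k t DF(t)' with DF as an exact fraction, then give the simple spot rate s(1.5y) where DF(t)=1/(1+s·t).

step 1 [0.5y] zero: DF = P = 607/625 ≈ 0.971200
step 2 [1y] zero: DF = P = 1157/1250 ≈ 0.925600
step 3 [1.5y] zero: DF = P = 8939/10000 ≈ 0.893900
step 4 [2y] zero: DF = P = 8747/10000 ≈ 0.874700
step 5 [2.5y] swap r/2=1591/45063: DF=(1 − 1591/45063·(0.971200+0.925600+0.893900+0.874700))/(1+1591/45063) = 8409/10000 ≈ 0.840900

1 1/2 607/625
2 1 1157/1250
3 3/2 8939/10000
4 2 8747/10000
5 5/2 8409/10000
s(1.5y) = (1/(8939/10000) − 1)/(3/2) = 2122/26817 ≈ 7.9129%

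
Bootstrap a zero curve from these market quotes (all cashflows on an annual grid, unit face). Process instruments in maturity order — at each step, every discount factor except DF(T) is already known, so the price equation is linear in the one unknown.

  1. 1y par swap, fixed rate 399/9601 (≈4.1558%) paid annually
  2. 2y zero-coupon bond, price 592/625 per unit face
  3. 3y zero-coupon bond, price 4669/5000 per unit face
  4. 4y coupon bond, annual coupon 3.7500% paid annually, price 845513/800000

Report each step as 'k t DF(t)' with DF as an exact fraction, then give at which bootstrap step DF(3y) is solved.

1 1 9601/10000
2 2 592/625
3 3 4669/5000
4 4 229/250
DF(3y) is solved at step 3

step 1 [1y] swap r/1=399/9601: DF=(1 − 399/9601·(0))/(1+399/9601) = 9601/10000 ≈ 0.960100
step 2 [2y] zero: DF = P = 592/625 ≈ 0.947200
step 3 [3y] zero: DF = P = 4669/5000 ≈ 0.933800
step 4 [4y] bond c/1=3/80: DF=(845513/800000 − 3/80·(0.960100+0.947200+0.933800))/(1+3/80) = 229/250 ≈ 0.916000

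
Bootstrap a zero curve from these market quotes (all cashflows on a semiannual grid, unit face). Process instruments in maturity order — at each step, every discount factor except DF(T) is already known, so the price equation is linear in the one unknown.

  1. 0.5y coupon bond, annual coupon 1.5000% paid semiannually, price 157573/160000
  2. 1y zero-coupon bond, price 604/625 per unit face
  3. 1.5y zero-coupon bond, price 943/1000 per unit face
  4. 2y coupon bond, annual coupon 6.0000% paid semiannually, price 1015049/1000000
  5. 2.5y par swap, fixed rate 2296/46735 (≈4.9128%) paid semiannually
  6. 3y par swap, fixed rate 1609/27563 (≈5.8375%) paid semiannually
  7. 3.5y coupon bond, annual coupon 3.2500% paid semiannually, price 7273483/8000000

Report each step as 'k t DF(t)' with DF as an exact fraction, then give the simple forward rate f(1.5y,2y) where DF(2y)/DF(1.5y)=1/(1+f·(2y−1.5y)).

step 1 [0.5y] bond c/2=3/400: DF=(157573/160000 − 3/400·(0))/(1+3/400) = 391/400 ≈ 0.977500
step 2 [1y] zero: DF = P = 604/625 ≈ 0.966400
step 3 [1.5y] zero: DF = P = 943/1000 ≈ 0.943000
step 4 [2y] bond c/2=3/100: DF=(1015049/1000000 − 3/100·(0.977500+0.966400+0.943000))/(1+3/100) = 4507/5000 ≈ 0.901400
step 5 [2.5y] swap r/2=1148/46735: DF=(1 − 1148/46735·(0.977500+0.966400+0.943000+0.901400))/(1+1148/46735) = 2213/2500 ≈ 0.885200
step 6 [3y] swap r/2=1609/55126: DF=(1 − 1609/55126·(0.977500+0.966400+0.943000+0.901400+0.885200))/(1+1609/55126) = 8391/10000 ≈ 0.839100
step 7 [3.5y] bond c/2=13/800: DF=(7273483/8000000 − 13/800·(0.977500+0.966400+0.943000+0.901400+0.885200+0.839100))/(1+13/800) = 1613/2000 ≈ 0.806500

1 1/2 391/400
2 1 604/625
3 3/2 943/1000
4 2 4507/5000
5 5/2 2213/2500
6 3 8391/10000
7 7/2 1613/2000
f(1.5y,2y) = ((943/1000)/(4507/5000) − 1)/(1/2) = 416/4507 ≈ 9.2301%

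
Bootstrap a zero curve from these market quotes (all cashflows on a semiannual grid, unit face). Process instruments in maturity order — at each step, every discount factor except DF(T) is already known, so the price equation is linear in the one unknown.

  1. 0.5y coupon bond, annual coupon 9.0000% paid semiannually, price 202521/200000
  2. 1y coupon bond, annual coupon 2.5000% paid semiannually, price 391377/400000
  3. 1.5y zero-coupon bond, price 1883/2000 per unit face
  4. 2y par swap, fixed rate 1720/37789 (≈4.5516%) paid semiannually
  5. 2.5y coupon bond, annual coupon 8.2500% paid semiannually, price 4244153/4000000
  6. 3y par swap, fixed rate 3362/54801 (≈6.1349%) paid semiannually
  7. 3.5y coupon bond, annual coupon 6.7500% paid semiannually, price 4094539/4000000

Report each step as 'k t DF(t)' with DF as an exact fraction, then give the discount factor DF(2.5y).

step 1 [0.5y] bond c/2=9/200: DF=(202521/200000 − 9/200·(0))/(1+9/200) = 969/1000 ≈ 0.969000
step 2 [1y] bond c/2=1/80: DF=(391377/400000 − 1/80·(0.969000))/(1+1/80) = 1193/1250 ≈ 0.954400
step 3 [1.5y] zero: DF = P = 1883/2000 ≈ 0.941500
step 4 [2y] swap r/2=860/37789: DF=(1 − 860/37789·(0.969000+0.954400+0.941500))/(1+860/37789) = 457/500 ≈ 0.914000
step 5 [2.5y] bond c/2=33/800: DF=(4244153/4000000 − 33/800·(0.969000+0.954400+0.941500+0.914000))/(1+33/800) = 8693/10000 ≈ 0.869300
step 6 [3y] swap r/2=1681/54801: DF=(1 − 1681/54801·(0.969000+0.954400+0.941500+0.914000+0.869300))/(1+1681/54801) = 8319/10000 ≈ 0.831900
step 7 [3.5y] bond c/2=27/800: DF=(4094539/4000000 − 27/800·(0.969000+0.954400+0.941500+0.914000+0.869300+0.831900))/(1+27/800) = 8113/10000 ≈ 0.811300

1 1/2 969/1000
2 1 1193/1250
3 3/2 1883/2000
4 2 457/500
5 5/2 8693/10000
6 3 8319/10000
7 7/2 8113/10000
DF(2.5y) = 8693/10000 ≈ 0.869300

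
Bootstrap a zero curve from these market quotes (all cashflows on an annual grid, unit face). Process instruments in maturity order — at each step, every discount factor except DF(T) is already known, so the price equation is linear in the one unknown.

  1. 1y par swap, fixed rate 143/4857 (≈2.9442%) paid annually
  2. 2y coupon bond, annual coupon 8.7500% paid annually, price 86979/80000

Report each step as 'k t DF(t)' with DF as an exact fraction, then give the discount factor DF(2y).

1 1 4857/5000
2 2 576/625
DF(2y) = 576/625 ≈ 0.921600

step 1 [1y] swap r/1=143/4857: DF=(1 − 143/4857·(0))/(1+143/4857) = 4857/5000 ≈ 0.971400
step 2 [2y] bond c/1=7/80: DF=(86979/80000 − 7/80·(0.971400))/(1+7/80) = 576/625 ≈ 0.921600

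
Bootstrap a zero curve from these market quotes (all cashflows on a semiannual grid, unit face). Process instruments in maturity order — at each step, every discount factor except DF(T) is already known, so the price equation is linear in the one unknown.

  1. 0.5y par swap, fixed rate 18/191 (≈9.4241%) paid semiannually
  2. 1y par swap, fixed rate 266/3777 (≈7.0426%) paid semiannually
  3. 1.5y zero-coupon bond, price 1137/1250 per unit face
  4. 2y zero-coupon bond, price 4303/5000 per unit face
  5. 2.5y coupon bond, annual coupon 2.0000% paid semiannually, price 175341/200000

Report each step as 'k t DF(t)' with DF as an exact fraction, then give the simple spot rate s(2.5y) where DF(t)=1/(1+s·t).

1 1/2 191/200
2 1 1867/2000
3 3/2 1137/1250
4 2 4303/5000
5 5/2 4159/5000
s(2.5y) = (1/(4159/5000) − 1)/(5/2) = 1682/20795 ≈ 8.0885%

step 1 [0.5y] swap r/2=9/191: DF=(1 − 9/191·(0))/(1+9/191) = 191/200 ≈ 0.955000
step 2 [1y] swap r/2=133/3777: DF=(1 − 133/3777·(0.955000))/(1+133/3777) = 1867/2000 ≈ 0.933500
step 3 [1.5y] zero: DF = P = 1137/1250 ≈ 0.909600
step 4 [2y] zero: DF = P = 4303/5000 ≈ 0.860600
step 5 [2.5y] bond c/2=1/100: DF=(175341/200000 − 1/100·(0.955000+0.933500+0.909600+0.860600))/(1+1/100) = 4159/5000 ≈ 0.831800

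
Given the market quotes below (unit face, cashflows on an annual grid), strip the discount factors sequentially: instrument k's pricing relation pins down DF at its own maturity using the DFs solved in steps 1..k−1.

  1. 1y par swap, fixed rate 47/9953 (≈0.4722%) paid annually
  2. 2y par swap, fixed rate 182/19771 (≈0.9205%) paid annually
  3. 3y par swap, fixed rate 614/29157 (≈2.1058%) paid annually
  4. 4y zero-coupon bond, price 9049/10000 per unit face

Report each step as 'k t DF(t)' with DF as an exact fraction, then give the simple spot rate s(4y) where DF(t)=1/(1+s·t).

step 1 [1y] swap r/1=47/9953: DF=(1 − 47/9953·(0))/(1+47/9953) = 9953/10000 ≈ 0.995300
step 2 [2y] swap r/1=182/19771: DF=(1 − 182/19771·(0.995300))/(1+182/19771) = 4909/5000 ≈ 0.981800
step 3 [3y] swap r/1=614/29157: DF=(1 − 614/29157·(0.995300+0.981800))/(1+614/29157) = 4693/5000 ≈ 0.938600
step 4 [4y] zero: DF = P = 9049/10000 ≈ 0.904900

1 1 9953/10000
2 2 4909/5000
3 3 4693/5000
4 4 9049/10000
s(4y) = (1/(9049/10000) − 1)/(4) = 951/36196 ≈ 2.6274%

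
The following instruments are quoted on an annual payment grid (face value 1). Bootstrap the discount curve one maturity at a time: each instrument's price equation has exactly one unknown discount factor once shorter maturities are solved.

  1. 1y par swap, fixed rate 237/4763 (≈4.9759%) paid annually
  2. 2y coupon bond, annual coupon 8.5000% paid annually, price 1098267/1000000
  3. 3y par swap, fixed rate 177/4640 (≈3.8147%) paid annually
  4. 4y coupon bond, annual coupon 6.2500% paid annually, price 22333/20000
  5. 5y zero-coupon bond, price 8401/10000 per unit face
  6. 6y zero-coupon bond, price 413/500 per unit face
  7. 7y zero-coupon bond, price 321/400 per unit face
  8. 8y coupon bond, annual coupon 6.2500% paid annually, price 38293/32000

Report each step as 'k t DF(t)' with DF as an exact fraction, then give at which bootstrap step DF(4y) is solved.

1 1 4763/5000
2 2 586/625
3 3 4469/5000
4 4 1109/1250
5 5 8401/10000
6 6 413/500
7 7 321/400
8 8 7651/10000
DF(4y) is solved at step 4

step 1 [1y] swap r/1=237/4763: DF=(1 − 237/4763·(0))/(1+237/4763) = 4763/5000 ≈ 0.952600
step 2 [2y] bond c/1=17/200: DF=(1098267/1000000 − 17/200·(0.952600))/(1+17/200) = 586/625 ≈ 0.937600
step 3 [3y] swap r/1=177/4640: DF=(1 − 177/4640·(0.952600+0.937600))/(1+177/4640) = 4469/5000 ≈ 0.893800
step 4 [4y] bond c/1=1/16: DF=(22333/20000 − 1/16·(0.952600+0.937600+0.893800))/(1+1/16) = 1109/1250 ≈ 0.887200
step 5 [5y] zero: DF = P = 8401/10000 ≈ 0.840100
step 6 [6y] zero: DF = P = 413/500 ≈ 0.826000
step 7 [7y] zero: DF = P = 321/400 ≈ 0.802500
step 8 [8y] bond c/1=1/16: DF=(38293/32000 − 1/16·(0.952600+0.937600+0.893800+0.887200+0.840100+0.826000+0.802500))/(1+1/16) = 7651/10000 ≈ 0.765100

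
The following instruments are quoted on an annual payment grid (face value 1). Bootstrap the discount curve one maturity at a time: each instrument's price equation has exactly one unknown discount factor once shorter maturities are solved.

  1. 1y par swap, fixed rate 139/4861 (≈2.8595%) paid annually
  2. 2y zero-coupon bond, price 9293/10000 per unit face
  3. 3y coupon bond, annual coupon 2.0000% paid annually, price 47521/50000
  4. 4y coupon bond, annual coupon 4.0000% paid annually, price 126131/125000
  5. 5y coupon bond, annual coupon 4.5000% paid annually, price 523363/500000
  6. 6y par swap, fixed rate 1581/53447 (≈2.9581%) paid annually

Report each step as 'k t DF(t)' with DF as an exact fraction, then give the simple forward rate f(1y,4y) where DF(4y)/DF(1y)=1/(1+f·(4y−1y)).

step 1 [1y] swap r/1=139/4861: DF=(1 − 139/4861·(0))/(1+139/4861) = 4861/5000 ≈ 0.972200
step 2 [2y] zero: DF = P = 9293/10000 ≈ 0.929300
step 3 [3y] bond c/1=1/50: DF=(47521/50000 − 1/50·(0.972200+0.929300))/(1+1/50) = 1789/2000 ≈ 0.894500
step 4 [4y] bond c/1=1/25: DF=(126131/125000 − 1/25·(0.972200+0.929300+0.894500))/(1+1/25) = 8627/10000 ≈ 0.862700
step 5 [5y] bond c/1=9/200: DF=(523363/500000 − 9/200·(0.972200+0.929300+0.894500+0.862700))/(1+9/200) = 8441/10000 ≈ 0.844100
step 6 [6y] swap r/1=1581/53447: DF=(1 − 1581/53447·(0.972200+0.929300+0.894500+0.862700+0.844100))/(1+1581/53447) = 8419/10000 ≈ 0.841900

1 1 4861/5000
2 2 9293/10000
3 3 1789/2000
4 4 8627/10000
5 5 8441/10000
6 6 8419/10000
f(1y,4y) = ((4861/5000)/(8627/10000) − 1)/(3) = 365/8627 ≈ 4.2309%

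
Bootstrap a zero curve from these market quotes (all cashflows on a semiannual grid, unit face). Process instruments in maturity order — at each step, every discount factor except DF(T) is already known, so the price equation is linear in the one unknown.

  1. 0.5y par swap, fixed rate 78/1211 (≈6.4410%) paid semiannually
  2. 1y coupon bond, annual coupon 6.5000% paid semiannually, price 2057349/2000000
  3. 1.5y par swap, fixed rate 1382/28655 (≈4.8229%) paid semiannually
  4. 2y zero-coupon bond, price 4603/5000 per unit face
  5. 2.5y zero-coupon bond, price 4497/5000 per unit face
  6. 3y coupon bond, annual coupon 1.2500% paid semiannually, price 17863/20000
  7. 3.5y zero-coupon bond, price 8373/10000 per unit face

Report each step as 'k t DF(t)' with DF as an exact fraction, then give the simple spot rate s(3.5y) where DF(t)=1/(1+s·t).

1 1/2 1211/1250
2 1 4829/5000
3 3/2 9309/10000
4 2 4603/5000
5 5/2 4497/5000
6 3 1717/2000
7 7/2 8373/10000
s(3.5y) = (1/(8373/10000) − 1)/(7/2) = 3254/58611 ≈ 5.5519%

step 1 [0.5y] swap r/2=39/1211: DF=(1 − 39/1211·(0))/(1+39/1211) = 1211/1250 ≈ 0.968800
step 2 [1y] bond c/2=13/400: DF=(2057349/2000000 − 13/400·(0.968800))/(1+13/400) = 4829/5000 ≈ 0.965800
step 3 [1.5y] swap r/2=691/28655: DF=(1 − 691/28655·(0.968800+0.965800))/(1+691/28655) = 9309/10000 ≈ 0.930900
step 4 [2y] zero: DF = P = 4603/5000 ≈ 0.920600
step 5 [2.5y] zero: DF = P = 4497/5000 ≈ 0.899400
step 6 [3y] bond c/2=1/160: DF=(17863/20000 − 1/160·(0.968800+0.965800+0.930900+0.920600+0.899400))/(1+1/160) = 1717/2000 ≈ 0.858500
step 7 [3.5y] zero: DF = P = 8373/10000 ≈ 0.837300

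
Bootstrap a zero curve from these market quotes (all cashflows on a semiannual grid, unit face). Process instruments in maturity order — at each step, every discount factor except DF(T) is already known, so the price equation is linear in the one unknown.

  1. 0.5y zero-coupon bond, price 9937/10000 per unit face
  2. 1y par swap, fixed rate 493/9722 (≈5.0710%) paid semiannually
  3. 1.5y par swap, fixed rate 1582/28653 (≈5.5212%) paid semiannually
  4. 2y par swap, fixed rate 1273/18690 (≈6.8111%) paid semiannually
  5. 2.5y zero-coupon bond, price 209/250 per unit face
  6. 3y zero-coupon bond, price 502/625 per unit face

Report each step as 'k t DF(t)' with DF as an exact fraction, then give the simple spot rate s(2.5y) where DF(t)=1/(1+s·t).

1 1/2 9937/10000
2 1 9507/10000
3 3/2 9209/10000
4 2 8727/10000
5 5/2 209/250
6 3 502/625
s(2.5y) = (1/(209/250) − 1)/(5/2) = 82/1045 ≈ 7.8469%

step 1 [0.5y] zero: DF = P = 9937/10000 ≈ 0.993700
step 2 [1y] swap r/2=493/19444: DF=(1 − 493/19444·(0.993700))/(1+493/19444) = 9507/10000 ≈ 0.950700
step 3 [1.5y] swap r/2=791/28653: DF=(1 − 791/28653·(0.993700+0.950700))/(1+791/28653) = 9209/10000 ≈ 0.920900
step 4 [2y] swap r/2=1273/37380: DF=(1 − 1273/37380·(0.993700+0.950700+0.920900))/(1+1273/37380) = 8727/10000 ≈ 0.872700
step 5 [2.5y] zero: DF = P = 209/250 ≈ 0.836000
step 6 [3y] zero: DF = P = 502/625 ≈ 0.803200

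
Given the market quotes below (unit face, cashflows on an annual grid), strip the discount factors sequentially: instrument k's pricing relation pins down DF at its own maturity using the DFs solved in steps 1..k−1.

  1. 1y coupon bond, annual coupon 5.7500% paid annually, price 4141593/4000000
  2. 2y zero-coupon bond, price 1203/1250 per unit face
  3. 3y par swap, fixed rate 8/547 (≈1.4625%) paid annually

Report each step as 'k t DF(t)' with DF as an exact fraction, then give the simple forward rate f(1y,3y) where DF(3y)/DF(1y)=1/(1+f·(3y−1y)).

step 1 [1y] bond c/1=23/400: DF=(4141593/4000000 − 23/400·(0))/(1+23/400) = 9791/10000 ≈ 0.979100
step 2 [2y] zero: DF = P = 1203/1250 ≈ 0.962400
step 3 [3y] swap r/1=8/547: DF=(1 − 8/547·(0.979100+0.962400))/(1+8/547) = 1197/1250 ≈ 0.957600

1 1 9791/10000
2 2 1203/1250
3 3 1197/1250
f(1y,3y) = ((9791/10000)/(1197/1250) − 1)/(2) = 215/19152 ≈ 1.1226%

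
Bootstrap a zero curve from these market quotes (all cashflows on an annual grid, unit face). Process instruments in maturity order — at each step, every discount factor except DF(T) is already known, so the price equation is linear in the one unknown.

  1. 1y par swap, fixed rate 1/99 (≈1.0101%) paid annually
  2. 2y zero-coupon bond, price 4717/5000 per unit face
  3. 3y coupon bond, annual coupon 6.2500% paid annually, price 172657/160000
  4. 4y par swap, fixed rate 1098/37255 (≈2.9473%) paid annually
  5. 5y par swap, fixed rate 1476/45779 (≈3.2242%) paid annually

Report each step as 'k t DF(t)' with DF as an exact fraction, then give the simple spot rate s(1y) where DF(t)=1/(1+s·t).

1 1 99/100
2 2 4717/5000
3 3 9019/10000
4 4 4451/5000
5 5 2131/2500
s(1y) = (1/(99/100) − 1)/(1) = 1/99 ≈ 1.0101%

step 1 [1y] swap r/1=1/99: DF=(1 − 1/99·(0))/(1+1/99) = 99/100 ≈ 0.990000
step 2 [2y] zero: DF = P = 4717/5000 ≈ 0.943400
step 3 [3y] bond c/1=1/16: DF=(172657/160000 − 1/16·(0.990000+0.943400))/(1+1/16) = 9019/10000 ≈ 0.901900
step 4 [4y] swap r/1=1098/37255: DF=(1 − 1098/37255·(0.990000+0.943400+0.901900))/(1+1098/37255) = 4451/5000 ≈ 0.890200
step 5 [5y] swap r/1=1476/45779: DF=(1 − 1476/45779·(0.990000+0.943400+0.901900+0.890200))/(1+1476/45779) = 2131/2500 ≈ 0.852400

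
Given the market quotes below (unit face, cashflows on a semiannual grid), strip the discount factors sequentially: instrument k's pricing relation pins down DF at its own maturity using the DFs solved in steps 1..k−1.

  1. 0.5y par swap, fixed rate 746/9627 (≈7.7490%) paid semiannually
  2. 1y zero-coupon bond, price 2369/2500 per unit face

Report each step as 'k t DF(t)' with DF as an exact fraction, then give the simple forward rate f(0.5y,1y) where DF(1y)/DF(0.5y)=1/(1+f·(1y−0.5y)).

step 1 [0.5y] swap r/2=373/9627: DF=(1 − 373/9627·(0))/(1+373/9627) = 9627/10000 ≈ 0.962700
step 2 [1y] zero: DF = P = 2369/2500 ≈ 0.947600

1 1/2 9627/10000
2 1 2369/2500
f(0.5y,1y) = ((9627/10000)/(2369/2500) − 1)/(1/2) = 151/4738 ≈ 3.1870%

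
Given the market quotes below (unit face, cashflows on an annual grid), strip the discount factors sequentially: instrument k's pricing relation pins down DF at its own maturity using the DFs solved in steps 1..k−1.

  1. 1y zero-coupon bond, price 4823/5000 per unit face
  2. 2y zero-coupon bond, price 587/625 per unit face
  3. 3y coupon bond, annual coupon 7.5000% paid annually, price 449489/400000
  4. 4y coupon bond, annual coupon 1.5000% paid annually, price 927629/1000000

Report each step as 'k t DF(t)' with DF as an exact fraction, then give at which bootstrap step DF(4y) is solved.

step 1 [1y] zero: DF = P = 4823/5000 ≈ 0.964600
step 2 [2y] zero: DF = P = 587/625 ≈ 0.939200
step 3 [3y] bond c/1=3/40: DF=(449489/400000 − 3/40·(0.964600+0.939200))/(1+3/40) = 73/80 ≈ 0.912500
step 4 [4y] bond c/1=3/200: DF=(927629/1000000 − 3/200·(0.964600+0.939200+0.912500))/(1+3/200) = 8723/10000 ≈ 0.872300

1 1 4823/5000
2 2 587/625
3 3 73/80
4 4 8723/10000
DF(4y) is solved at step 4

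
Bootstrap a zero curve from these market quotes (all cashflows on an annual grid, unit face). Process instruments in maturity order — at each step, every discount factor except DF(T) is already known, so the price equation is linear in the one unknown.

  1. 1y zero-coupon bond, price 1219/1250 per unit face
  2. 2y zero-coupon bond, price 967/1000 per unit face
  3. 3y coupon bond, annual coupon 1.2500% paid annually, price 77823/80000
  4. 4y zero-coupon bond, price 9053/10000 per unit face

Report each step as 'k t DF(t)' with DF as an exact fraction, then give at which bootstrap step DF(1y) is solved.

step 1 [1y] zero: DF = P = 1219/1250 ≈ 0.975200
step 2 [2y] zero: DF = P = 967/1000 ≈ 0.967000
step 3 [3y] bond c/1=1/80: DF=(77823/80000 − 1/80·(0.975200+0.967000))/(1+1/80) = 1171/1250 ≈ 0.936800
step 4 [4y] zero: DF = P = 9053/10000 ≈ 0.905300

1 1 1219/1250
2 2 967/1000
3 3 1171/1250
4 4 9053/10000
DF(1y) is solved at step 1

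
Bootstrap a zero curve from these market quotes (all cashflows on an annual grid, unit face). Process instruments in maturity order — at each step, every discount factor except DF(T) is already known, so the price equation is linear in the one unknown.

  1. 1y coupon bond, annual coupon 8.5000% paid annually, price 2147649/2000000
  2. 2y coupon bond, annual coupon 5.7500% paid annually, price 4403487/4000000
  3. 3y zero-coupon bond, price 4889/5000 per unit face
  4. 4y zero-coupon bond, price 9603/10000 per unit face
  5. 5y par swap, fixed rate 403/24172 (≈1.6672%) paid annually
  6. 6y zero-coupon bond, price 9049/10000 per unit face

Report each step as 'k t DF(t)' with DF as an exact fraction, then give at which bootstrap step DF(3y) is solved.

step 1 [1y] bond c/1=17/200: DF=(2147649/2000000 − 17/200·(0))/(1+17/200) = 9897/10000 ≈ 0.989700
step 2 [2y] bond c/1=23/400: DF=(4403487/4000000 − 23/400·(0.989700))/(1+23/400) = 617/625 ≈ 0.987200
step 3 [3y] zero: DF = P = 4889/5000 ≈ 0.977800
step 4 [4y] zero: DF = P = 9603/10000 ≈ 0.960300
step 5 [5y] swap r/1=403/24172: DF=(1 − 403/24172·(0.989700+0.987200+0.977800+0.960300))/(1+403/24172) = 4597/5000 ≈ 0.919400
step 6 [6y] zero: DF = P = 9049/10000 ≈ 0.904900

1 1 9897/10000
2 2 617/625
3 3 4889/5000
4 4 9603/10000
5 5 4597/5000
6 6 9049/10000
DF(3y) is solved at step 3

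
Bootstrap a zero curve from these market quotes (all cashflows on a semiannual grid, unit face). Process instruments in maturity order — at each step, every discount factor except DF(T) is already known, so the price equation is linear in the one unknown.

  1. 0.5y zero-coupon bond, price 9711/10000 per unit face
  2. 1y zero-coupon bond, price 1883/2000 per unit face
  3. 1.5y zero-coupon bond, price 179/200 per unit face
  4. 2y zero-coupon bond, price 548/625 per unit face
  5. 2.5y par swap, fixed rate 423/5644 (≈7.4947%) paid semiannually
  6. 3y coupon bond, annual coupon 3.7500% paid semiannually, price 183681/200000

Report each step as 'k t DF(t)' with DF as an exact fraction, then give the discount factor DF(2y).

step 1 [0.5y] zero: DF = P = 9711/10000 ≈ 0.971100
step 2 [1y] zero: DF = P = 1883/2000 ≈ 0.941500
step 3 [1.5y] zero: DF = P = 179/200 ≈ 0.895000
step 4 [2y] zero: DF = P = 548/625 ≈ 0.876800
step 5 [2.5y] swap r/2=423/11288: DF=(1 − 423/11288·(0.971100+0.941500+0.895000+0.876800))/(1+423/11288) = 2077/2500 ≈ 0.830800
step 6 [3y] bond c/2=3/160: DF=(183681/200000 − 3/160·(0.971100+0.941500+0.895000+0.876800+0.830800))/(1+3/160) = 1023/1250 ≈ 0.818400

1 1/2 9711/10000
2 1 1883/2000
3 3/2 179/200
4 2 548/625
5 5/2 2077/2500
6 3 1023/1250
DF(2y) = 548/625 ≈ 0.876800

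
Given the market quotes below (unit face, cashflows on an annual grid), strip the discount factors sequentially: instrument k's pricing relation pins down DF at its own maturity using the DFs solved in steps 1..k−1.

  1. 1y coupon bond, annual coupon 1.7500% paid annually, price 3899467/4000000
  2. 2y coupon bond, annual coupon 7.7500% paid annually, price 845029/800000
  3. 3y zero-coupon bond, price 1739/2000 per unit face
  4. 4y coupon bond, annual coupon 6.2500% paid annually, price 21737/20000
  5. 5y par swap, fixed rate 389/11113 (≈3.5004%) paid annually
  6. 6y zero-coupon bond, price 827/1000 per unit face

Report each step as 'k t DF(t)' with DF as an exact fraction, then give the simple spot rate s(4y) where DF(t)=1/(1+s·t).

step 1 [1y] bond c/1=7/400: DF=(3899467/4000000 − 7/400·(0))/(1+7/400) = 9581/10000 ≈ 0.958100
step 2 [2y] bond c/1=31/400: DF=(845029/800000 − 31/400·(0.958100))/(1+31/400) = 4557/5000 ≈ 0.911400
step 3 [3y] zero: DF = P = 1739/2000 ≈ 0.869500
step 4 [4y] bond c/1=1/16: DF=(21737/20000 − 1/16·(0.958100+0.911400+0.869500))/(1+1/16) = 4309/5000 ≈ 0.861800
step 5 [5y] swap r/1=389/11113: DF=(1 − 389/11113·(0.958100+0.911400+0.869500+0.861800))/(1+389/11113) = 2111/2500 ≈ 0.844400
step 6 [6y] zero: DF = P = 827/1000 ≈ 0.827000

1 1 9581/10000
2 2 4557/5000
3 3 1739/2000
4 4 4309/5000
5 5 2111/2500
6 6 827/1000
s(4y) = (1/(4309/5000) − 1)/(4) = 691/17236 ≈ 4.0091%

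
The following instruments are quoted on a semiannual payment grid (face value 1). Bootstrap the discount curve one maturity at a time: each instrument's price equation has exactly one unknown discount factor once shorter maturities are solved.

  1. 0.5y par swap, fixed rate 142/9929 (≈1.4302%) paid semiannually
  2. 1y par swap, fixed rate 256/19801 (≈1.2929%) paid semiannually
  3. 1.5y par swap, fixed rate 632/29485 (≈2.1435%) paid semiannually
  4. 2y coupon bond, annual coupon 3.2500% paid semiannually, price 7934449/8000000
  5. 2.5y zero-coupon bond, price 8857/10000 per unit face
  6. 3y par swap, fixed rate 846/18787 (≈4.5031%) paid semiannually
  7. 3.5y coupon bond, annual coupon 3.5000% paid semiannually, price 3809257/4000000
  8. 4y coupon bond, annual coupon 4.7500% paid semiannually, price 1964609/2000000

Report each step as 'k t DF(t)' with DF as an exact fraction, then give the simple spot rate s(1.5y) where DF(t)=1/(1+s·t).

step 1 [0.5y] swap r/2=71/9929: DF=(1 − 71/9929·(0))/(1+71/9929) = 9929/10000 ≈ 0.992900
step 2 [1y] swap r/2=128/19801: DF=(1 − 128/19801·(0.992900))/(1+128/19801) = 617/625 ≈ 0.987200
step 3 [1.5y] swap r/2=316/29485: DF=(1 − 316/29485·(0.992900+0.987200))/(1+316/29485) = 2421/2500 ≈ 0.968400
step 4 [2y] bond c/2=13/800: DF=(7934449/8000000 − 13/800·(0.992900+0.987200+0.968400))/(1+13/800) = 1161/1250 ≈ 0.928800
step 5 [2.5y] zero: DF = P = 8857/10000 ≈ 0.885700
step 6 [3y] swap r/2=423/18787: DF=(1 − 423/18787·(0.992900+0.987200+0.968400+0.928800+0.885700))/(1+423/18787) = 8731/10000 ≈ 0.873100
step 7 [3.5y] bond c/2=7/400: DF=(3809257/4000000 − 7/400·(0.992900+0.987200+0.968400+0.928800+0.885700+0.873100))/(1+7/400) = 839/1000 ≈ 0.839000
step 8 [4y] bond c/2=19/800: DF=(1964609/2000000 − 19/800·(0.992900+0.987200+0.968400+0.928800+0.885700+0.873100+0.839000))/(1+19/800) = 8093/10000 ≈ 0.809300

1 1/2 9929/10000
2 1 617/625
3 3/2 2421/2500
4 2 1161/1250
5 5/2 8857/10000
6 3 8731/10000
7 7/2 839/1000
8 4 8093/10000
s(1.5y) = (1/(2421/2500) − 1)/(3/2) = 158/7263 ≈ 2.1754%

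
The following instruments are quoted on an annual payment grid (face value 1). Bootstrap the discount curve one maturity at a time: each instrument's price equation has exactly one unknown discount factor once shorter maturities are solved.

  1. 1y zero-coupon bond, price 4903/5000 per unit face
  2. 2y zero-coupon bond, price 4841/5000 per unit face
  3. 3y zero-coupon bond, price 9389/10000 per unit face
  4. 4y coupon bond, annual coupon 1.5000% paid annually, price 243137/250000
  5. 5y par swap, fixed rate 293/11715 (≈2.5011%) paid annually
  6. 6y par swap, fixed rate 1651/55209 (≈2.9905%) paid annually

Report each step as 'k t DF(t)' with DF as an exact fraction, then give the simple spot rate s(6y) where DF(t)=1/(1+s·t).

1 1 4903/5000
2 2 4841/5000
3 3 9389/10000
4 4 1831/2000
5 5 2207/2500
6 6 8349/10000
s(6y) = (1/(8349/10000) − 1)/(6) = 1651/50094 ≈ 3.2958%

step 1 [1y] zero: DF = P = 4903/5000 ≈ 0.980600
step 2 [2y] zero: DF = P = 4841/5000 ≈ 0.968200
step 3 [3y] zero: DF = P = 9389/10000 ≈ 0.938900
step 4 [4y] bond c/1=3/200: DF=(243137/250000 − 3/200·(0.980600+0.968200+0.938900))/(1+3/200) = 1831/2000 ≈ 0.915500
step 5 [5y] swap r/1=293/11715: DF=(1 − 293/11715·(0.980600+0.968200+0.938900+0.915500))/(1+293/11715) = 2207/2500 ≈ 0.882800
step 6 [6y] swap r/1=1651/55209: DF=(1 − 1651/55209·(0.980600+0.968200+0.938900+0.915500+0.882800))/(1+1651/55209) = 8349/10000 ≈ 0.834900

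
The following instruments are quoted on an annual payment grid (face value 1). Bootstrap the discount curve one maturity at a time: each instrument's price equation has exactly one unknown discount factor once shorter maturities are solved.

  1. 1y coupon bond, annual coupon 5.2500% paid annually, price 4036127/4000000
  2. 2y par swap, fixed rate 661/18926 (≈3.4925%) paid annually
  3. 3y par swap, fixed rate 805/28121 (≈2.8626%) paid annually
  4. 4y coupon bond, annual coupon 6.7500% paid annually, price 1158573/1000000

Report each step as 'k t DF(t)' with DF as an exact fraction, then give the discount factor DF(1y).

step 1 [1y] bond c/1=21/400: DF=(4036127/4000000 − 21/400·(0))/(1+21/400) = 9587/10000 ≈ 0.958700
step 2 [2y] swap r/1=661/18926: DF=(1 − 661/18926·(0.958700))/(1+661/18926) = 9339/10000 ≈ 0.933900
step 3 [3y] swap r/1=805/28121: DF=(1 − 805/28121·(0.958700+0.933900))/(1+805/28121) = 1839/2000 ≈ 0.919500
step 4 [4y] bond c/1=27/400: DF=(1158573/1000000 − 27/400·(0.958700+0.933900+0.919500))/(1+27/400) = 363/400 ≈ 0.907500

1 1 9587/10000
2 2 9339/10000
3 3 1839/2000
4 4 363/400
DF(1y) = 9587/10000 ≈ 0.958700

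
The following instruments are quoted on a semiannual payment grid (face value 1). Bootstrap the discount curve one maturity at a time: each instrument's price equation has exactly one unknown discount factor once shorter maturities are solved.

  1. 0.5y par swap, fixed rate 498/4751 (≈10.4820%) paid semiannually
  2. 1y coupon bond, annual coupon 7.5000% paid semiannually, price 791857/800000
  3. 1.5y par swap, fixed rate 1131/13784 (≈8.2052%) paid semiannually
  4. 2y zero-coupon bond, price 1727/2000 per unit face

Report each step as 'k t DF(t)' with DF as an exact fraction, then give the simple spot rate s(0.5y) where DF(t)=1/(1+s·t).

1 1/2 4751/5000
2 1 9197/10000
3 3/2 8869/10000
4 2 1727/2000
s(0.5y) = (1/(4751/5000) − 1)/(1/2) = 498/4751 ≈ 10.4820%

step 1 [0.5y] swap r/2=249/4751: DF=(1 − 249/4751·(0))/(1+249/4751) = 4751/5000 ≈ 0.950200
step 2 [1y] bond c/2=3/80: DF=(791857/800000 − 3/80·(0.950200))/(1+3/80) = 9197/10000 ≈ 0.919700
step 3 [1.5y] swap r/2=1131/27568: DF=(1 − 1131/27568·(0.950200+0.919700))/(1+1131/27568) = 8869/10000 ≈ 0.886900
step 4 [2y] zero: DF = P = 1727/2000 ≈ 0.863500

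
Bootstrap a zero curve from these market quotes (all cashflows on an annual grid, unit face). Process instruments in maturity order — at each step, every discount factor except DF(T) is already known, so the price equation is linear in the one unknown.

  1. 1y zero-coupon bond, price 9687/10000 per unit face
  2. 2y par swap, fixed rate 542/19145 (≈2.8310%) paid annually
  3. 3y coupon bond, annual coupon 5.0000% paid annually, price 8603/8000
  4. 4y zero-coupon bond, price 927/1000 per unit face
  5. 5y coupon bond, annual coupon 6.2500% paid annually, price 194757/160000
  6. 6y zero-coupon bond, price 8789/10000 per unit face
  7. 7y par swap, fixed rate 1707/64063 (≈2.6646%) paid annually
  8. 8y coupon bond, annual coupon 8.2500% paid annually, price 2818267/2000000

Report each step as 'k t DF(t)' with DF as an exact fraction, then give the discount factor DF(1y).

step 1 [1y] zero: DF = P = 9687/10000 ≈ 0.968700
step 2 [2y] swap r/1=542/19145: DF=(1 − 542/19145·(0.968700))/(1+542/19145) = 4729/5000 ≈ 0.945800
step 3 [3y] bond c/1=1/20: DF=(8603/8000 − 1/20·(0.968700+0.945800))/(1+1/20) = 933/1000 ≈ 0.933000
step 4 [4y] zero: DF = P = 927/1000 ≈ 0.927000
step 5 [5y] bond c/1=1/16: DF=(194757/160000 − 1/16·(0.968700+0.945800+0.933000+0.927000))/(1+1/16) = 2309/2500 ≈ 0.923600
step 6 [6y] zero: DF = P = 8789/10000 ≈ 0.878900
step 7 [7y] swap r/1=1707/64063: DF=(1 − 1707/64063·(0.968700+0.945800+0.933000+0.927000+0.923600+0.878900))/(1+1707/64063) = 8293/10000 ≈ 0.829300
step 8 [8y] bond c/1=33/400: DF=(2818267/2000000 − 33/400·(0.968700+0.945800+0.933000+0.927000+0.923600+0.878900+0.829300))/(1+33/400) = 1627/2000 ≈ 0.813500

1 1 9687/10000
2 2 4729/5000
3 3 933/1000
4 4 927/1000
5 5 2309/2500
6 6 8789/10000
7 7 8293/10000
8 8 1627/2000
DF(1y) = 9687/10000 ≈ 0.968700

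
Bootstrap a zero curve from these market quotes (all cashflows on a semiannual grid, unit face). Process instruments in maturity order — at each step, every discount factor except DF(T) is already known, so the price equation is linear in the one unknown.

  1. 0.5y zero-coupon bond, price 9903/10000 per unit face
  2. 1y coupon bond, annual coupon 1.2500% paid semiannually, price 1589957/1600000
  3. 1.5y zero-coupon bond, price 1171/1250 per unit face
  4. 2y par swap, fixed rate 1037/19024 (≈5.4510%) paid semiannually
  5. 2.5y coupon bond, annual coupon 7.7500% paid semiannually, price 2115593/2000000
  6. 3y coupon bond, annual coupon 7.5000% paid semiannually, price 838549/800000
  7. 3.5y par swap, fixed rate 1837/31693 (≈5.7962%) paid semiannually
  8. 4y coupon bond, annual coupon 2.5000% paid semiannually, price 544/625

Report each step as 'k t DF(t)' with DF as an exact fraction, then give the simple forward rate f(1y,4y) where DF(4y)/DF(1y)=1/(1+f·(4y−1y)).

1 1/2 9903/10000
2 1 4907/5000
3 3/2 1171/1250
4 2 8963/10000
5 5/2 2191/2500
6 3 8411/10000
7 7/2 8163/10000
8 4 3907/5000
f(1y,4y) = ((4907/5000)/(3907/5000) − 1)/(3) = 1000/11721 ≈ 8.5317%

step 1 [0.5y] zero: DF = P = 9903/10000 ≈ 0.990300
step 2 [1y] bond c/2=1/160: DF=(1589957/1600000 − 1/160·(0.990300))/(1+1/160) = 4907/5000 ≈ 0.981400
step 3 [1.5y] zero: DF = P = 1171/1250 ≈ 0.936800
step 4 [2y] swap r/2=1037/38048: DF=(1 − 1037/38048·(0.990300+0.981400+0.936800))/(1+1037/38048) = 8963/10000 ≈ 0.896300
step 5 [2.5y] bond c/2=31/800: DF=(2115593/2000000 − 31/800·(0.990300+0.981400+0.936800+0.896300))/(1+31/800) = 2191/2500 ≈ 0.876400
step 6 [3y] bond c/2=3/80: DF=(838549/800000 − 3/80·(0.990300+0.981400+0.936800+0.896300+0.876400))/(1+3/80) = 8411/10000 ≈ 0.841100
step 7 [3.5y] swap r/2=1837/63386: DF=(1 − 1837/63386·(0.990300+0.981400+0.936800+0.896300+0.876400+0.841100))/(1+1837/63386) = 8163/10000 ≈ 0.816300
step 8 [4y] bond c/2=1/80: DF=(544/625 − 1/80·(0.990300+0.981400+0.936800+0.896300+0.876400+0.841100+0.816300))/(1+1/80) = 3907/5000 ≈ 0.781400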